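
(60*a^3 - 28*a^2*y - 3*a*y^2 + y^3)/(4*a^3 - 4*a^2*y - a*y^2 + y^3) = (-30*a^2 - a*y + y^2)/(-2*a^2 + a*y + y^2)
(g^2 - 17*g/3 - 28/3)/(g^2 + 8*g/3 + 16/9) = 3*(g - 7)/(3*g + 4)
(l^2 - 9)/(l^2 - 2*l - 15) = (l - 3)/(l - 5)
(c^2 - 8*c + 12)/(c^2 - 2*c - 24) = (c - 2)/(c + 4)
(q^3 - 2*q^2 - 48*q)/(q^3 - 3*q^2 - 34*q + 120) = q*(q - 8)/(q^2 - 9*q + 20)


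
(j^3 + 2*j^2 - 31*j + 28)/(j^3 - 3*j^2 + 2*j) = (j^2 + 3*j - 28)/(j*(j - 2))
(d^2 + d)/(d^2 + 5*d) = (d + 1)/(d + 5)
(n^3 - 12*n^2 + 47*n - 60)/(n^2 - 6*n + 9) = (n^2 - 9*n + 20)/(n - 3)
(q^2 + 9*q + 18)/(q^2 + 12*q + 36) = (q + 3)/(q + 6)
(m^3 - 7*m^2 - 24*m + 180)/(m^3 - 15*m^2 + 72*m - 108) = (m + 5)/(m - 3)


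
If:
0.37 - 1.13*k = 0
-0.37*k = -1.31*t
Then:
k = 0.33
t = 0.09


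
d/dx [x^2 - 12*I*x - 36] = 2*x - 12*I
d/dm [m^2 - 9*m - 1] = 2*m - 9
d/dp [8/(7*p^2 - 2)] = -112*p/(7*p^2 - 2)^2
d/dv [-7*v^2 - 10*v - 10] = -14*v - 10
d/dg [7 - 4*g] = -4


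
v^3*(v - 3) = v^4 - 3*v^3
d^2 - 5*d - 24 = (d - 8)*(d + 3)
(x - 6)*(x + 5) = x^2 - x - 30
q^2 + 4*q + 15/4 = (q + 3/2)*(q + 5/2)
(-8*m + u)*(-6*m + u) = 48*m^2 - 14*m*u + u^2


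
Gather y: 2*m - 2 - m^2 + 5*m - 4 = -m^2 + 7*m - 6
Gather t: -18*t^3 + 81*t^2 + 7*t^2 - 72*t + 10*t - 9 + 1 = -18*t^3 + 88*t^2 - 62*t - 8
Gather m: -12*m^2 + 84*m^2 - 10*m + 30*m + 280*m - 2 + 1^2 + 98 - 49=72*m^2 + 300*m + 48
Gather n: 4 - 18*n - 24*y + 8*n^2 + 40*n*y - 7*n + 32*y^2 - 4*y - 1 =8*n^2 + n*(40*y - 25) + 32*y^2 - 28*y + 3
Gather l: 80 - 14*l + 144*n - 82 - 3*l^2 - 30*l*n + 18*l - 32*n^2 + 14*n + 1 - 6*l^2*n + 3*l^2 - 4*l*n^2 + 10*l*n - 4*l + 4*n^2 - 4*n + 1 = -6*l^2*n + l*(-4*n^2 - 20*n) - 28*n^2 + 154*n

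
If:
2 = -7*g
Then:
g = -2/7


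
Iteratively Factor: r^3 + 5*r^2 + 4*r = (r)*(r^2 + 5*r + 4) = r*(r + 1)*(r + 4)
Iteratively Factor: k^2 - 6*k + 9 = (k - 3)*(k - 3)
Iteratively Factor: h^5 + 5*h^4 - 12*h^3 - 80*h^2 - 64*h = (h + 4)*(h^4 + h^3 - 16*h^2 - 16*h) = (h - 4)*(h + 4)*(h^3 + 5*h^2 + 4*h) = h*(h - 4)*(h + 4)*(h^2 + 5*h + 4) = h*(h - 4)*(h + 1)*(h + 4)*(h + 4)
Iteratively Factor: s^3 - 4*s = (s)*(s^2 - 4) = s*(s - 2)*(s + 2)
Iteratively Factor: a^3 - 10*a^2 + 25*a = (a - 5)*(a^2 - 5*a) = (a - 5)^2*(a)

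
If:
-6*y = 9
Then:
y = -3/2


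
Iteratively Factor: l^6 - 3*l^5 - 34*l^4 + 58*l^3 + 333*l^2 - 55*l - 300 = (l - 5)*(l^5 + 2*l^4 - 24*l^3 - 62*l^2 + 23*l + 60) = (l - 5)*(l + 1)*(l^4 + l^3 - 25*l^2 - 37*l + 60) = (l - 5)^2*(l + 1)*(l^3 + 6*l^2 + 5*l - 12) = (l - 5)^2*(l + 1)*(l + 3)*(l^2 + 3*l - 4) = (l - 5)^2*(l - 1)*(l + 1)*(l + 3)*(l + 4)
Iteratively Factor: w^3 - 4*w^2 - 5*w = (w - 5)*(w^2 + w) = (w - 5)*(w + 1)*(w)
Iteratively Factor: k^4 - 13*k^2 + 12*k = (k - 1)*(k^3 + k^2 - 12*k) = (k - 3)*(k - 1)*(k^2 + 4*k) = (k - 3)*(k - 1)*(k + 4)*(k)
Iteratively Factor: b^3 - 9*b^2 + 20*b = (b - 4)*(b^2 - 5*b) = b*(b - 4)*(b - 5)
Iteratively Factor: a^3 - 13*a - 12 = (a + 3)*(a^2 - 3*a - 4) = (a - 4)*(a + 3)*(a + 1)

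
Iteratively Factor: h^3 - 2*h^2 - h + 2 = (h - 1)*(h^2 - h - 2) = (h - 2)*(h - 1)*(h + 1)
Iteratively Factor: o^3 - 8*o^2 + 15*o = (o - 5)*(o^2 - 3*o) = o*(o - 5)*(o - 3)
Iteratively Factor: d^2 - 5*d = (d)*(d - 5)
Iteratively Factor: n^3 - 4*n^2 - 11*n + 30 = (n + 3)*(n^2 - 7*n + 10) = (n - 5)*(n + 3)*(n - 2)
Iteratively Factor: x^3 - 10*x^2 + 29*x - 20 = (x - 5)*(x^2 - 5*x + 4) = (x - 5)*(x - 1)*(x - 4)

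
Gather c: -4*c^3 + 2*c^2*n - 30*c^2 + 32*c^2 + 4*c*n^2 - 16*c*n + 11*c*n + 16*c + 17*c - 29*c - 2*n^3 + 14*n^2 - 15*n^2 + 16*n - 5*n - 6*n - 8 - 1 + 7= -4*c^3 + c^2*(2*n + 2) + c*(4*n^2 - 5*n + 4) - 2*n^3 - n^2 + 5*n - 2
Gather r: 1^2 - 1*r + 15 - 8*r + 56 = 72 - 9*r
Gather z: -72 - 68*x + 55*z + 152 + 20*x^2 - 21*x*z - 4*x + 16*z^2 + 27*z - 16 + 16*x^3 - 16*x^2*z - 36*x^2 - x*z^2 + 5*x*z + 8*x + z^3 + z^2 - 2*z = 16*x^3 - 16*x^2 - 64*x + z^3 + z^2*(17 - x) + z*(-16*x^2 - 16*x + 80) + 64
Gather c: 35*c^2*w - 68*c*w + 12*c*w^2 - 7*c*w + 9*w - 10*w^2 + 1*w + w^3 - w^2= 35*c^2*w + c*(12*w^2 - 75*w) + w^3 - 11*w^2 + 10*w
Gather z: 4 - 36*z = 4 - 36*z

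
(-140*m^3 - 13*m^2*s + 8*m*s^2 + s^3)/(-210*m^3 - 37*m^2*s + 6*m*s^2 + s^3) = (-4*m + s)/(-6*m + s)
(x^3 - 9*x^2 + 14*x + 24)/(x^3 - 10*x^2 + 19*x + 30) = (x - 4)/(x - 5)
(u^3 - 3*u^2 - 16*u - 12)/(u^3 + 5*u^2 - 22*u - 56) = (u^2 - 5*u - 6)/(u^2 + 3*u - 28)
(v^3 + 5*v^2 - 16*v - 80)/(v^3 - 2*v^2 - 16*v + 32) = (v + 5)/(v - 2)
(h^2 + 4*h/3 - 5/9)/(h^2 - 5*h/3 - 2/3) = (-9*h^2 - 12*h + 5)/(3*(-3*h^2 + 5*h + 2))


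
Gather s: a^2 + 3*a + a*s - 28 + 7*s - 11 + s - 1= a^2 + 3*a + s*(a + 8) - 40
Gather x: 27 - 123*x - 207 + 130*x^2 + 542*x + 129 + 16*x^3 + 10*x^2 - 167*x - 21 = 16*x^3 + 140*x^2 + 252*x - 72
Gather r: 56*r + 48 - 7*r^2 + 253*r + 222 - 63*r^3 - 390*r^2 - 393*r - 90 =-63*r^3 - 397*r^2 - 84*r + 180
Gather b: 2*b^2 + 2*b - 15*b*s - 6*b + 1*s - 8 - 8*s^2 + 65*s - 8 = 2*b^2 + b*(-15*s - 4) - 8*s^2 + 66*s - 16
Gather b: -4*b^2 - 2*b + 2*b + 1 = 1 - 4*b^2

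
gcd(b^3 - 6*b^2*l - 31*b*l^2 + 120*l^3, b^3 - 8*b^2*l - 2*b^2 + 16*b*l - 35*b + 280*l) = b - 8*l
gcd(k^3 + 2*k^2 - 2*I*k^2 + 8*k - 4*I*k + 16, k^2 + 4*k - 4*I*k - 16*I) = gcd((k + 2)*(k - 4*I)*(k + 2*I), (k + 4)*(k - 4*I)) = k - 4*I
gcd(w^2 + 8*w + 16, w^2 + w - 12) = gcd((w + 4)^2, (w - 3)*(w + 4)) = w + 4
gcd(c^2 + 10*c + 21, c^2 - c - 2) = 1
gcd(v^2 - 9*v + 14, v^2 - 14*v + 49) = v - 7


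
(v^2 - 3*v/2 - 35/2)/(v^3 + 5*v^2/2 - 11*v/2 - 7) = (v - 5)/(v^2 - v - 2)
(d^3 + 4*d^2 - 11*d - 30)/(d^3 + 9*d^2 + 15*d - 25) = (d^2 - d - 6)/(d^2 + 4*d - 5)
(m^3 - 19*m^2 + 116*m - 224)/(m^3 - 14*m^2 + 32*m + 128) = (m^2 - 11*m + 28)/(m^2 - 6*m - 16)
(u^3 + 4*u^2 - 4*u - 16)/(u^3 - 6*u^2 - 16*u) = (u^2 + 2*u - 8)/(u*(u - 8))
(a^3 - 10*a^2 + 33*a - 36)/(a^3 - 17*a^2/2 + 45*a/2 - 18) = 2*(a - 3)/(2*a - 3)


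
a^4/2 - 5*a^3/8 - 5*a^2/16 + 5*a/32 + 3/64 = (a/2 + 1/4)*(a - 3/2)*(a - 1/2)*(a + 1/4)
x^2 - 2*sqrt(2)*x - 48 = (x - 6*sqrt(2))*(x + 4*sqrt(2))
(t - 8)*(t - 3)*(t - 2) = t^3 - 13*t^2 + 46*t - 48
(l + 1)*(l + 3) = l^2 + 4*l + 3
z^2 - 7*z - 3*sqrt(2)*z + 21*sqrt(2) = (z - 7)*(z - 3*sqrt(2))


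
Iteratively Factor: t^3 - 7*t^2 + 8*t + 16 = (t + 1)*(t^2 - 8*t + 16) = (t - 4)*(t + 1)*(t - 4)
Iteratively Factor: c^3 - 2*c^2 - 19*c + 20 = (c - 5)*(c^2 + 3*c - 4) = (c - 5)*(c - 1)*(c + 4)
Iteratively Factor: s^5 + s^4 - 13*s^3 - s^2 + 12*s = (s + 1)*(s^4 - 13*s^2 + 12*s) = (s - 1)*(s + 1)*(s^3 + s^2 - 12*s) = s*(s - 1)*(s + 1)*(s^2 + s - 12) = s*(s - 3)*(s - 1)*(s + 1)*(s + 4)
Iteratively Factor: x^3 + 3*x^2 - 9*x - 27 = (x + 3)*(x^2 - 9) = (x - 3)*(x + 3)*(x + 3)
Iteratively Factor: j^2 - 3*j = (j - 3)*(j)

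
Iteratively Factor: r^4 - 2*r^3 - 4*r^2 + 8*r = (r - 2)*(r^3 - 4*r) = (r - 2)*(r + 2)*(r^2 - 2*r) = (r - 2)^2*(r + 2)*(r)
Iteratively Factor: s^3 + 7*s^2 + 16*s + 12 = (s + 3)*(s^2 + 4*s + 4) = (s + 2)*(s + 3)*(s + 2)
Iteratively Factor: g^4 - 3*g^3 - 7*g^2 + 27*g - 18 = (g + 3)*(g^3 - 6*g^2 + 11*g - 6) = (g - 3)*(g + 3)*(g^2 - 3*g + 2) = (g - 3)*(g - 1)*(g + 3)*(g - 2)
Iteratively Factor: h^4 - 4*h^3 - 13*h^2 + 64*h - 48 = (h + 4)*(h^3 - 8*h^2 + 19*h - 12) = (h - 1)*(h + 4)*(h^2 - 7*h + 12) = (h - 4)*(h - 1)*(h + 4)*(h - 3)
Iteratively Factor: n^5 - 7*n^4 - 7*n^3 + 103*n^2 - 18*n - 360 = (n - 5)*(n^4 - 2*n^3 - 17*n^2 + 18*n + 72) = (n - 5)*(n + 2)*(n^3 - 4*n^2 - 9*n + 36) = (n - 5)*(n - 3)*(n + 2)*(n^2 - n - 12) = (n - 5)*(n - 4)*(n - 3)*(n + 2)*(n + 3)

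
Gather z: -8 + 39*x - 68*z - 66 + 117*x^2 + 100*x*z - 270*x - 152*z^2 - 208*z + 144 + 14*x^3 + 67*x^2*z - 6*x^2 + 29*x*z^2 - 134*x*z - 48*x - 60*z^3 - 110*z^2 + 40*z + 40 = 14*x^3 + 111*x^2 - 279*x - 60*z^3 + z^2*(29*x - 262) + z*(67*x^2 - 34*x - 236) + 110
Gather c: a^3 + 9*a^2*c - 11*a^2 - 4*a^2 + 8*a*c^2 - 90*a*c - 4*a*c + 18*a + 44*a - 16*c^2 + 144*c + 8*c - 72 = a^3 - 15*a^2 + 62*a + c^2*(8*a - 16) + c*(9*a^2 - 94*a + 152) - 72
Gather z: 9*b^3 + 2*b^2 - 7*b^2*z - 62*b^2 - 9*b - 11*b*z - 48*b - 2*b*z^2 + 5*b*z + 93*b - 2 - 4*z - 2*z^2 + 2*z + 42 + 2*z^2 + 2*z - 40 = 9*b^3 - 60*b^2 - 2*b*z^2 + 36*b + z*(-7*b^2 - 6*b)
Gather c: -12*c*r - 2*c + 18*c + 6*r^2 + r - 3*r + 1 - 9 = c*(16 - 12*r) + 6*r^2 - 2*r - 8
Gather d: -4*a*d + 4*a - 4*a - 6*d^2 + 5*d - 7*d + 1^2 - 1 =-6*d^2 + d*(-4*a - 2)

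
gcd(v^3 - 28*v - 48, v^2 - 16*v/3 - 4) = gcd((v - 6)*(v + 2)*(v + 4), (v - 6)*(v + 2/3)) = v - 6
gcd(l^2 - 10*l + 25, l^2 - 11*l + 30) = l - 5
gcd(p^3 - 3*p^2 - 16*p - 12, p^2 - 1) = p + 1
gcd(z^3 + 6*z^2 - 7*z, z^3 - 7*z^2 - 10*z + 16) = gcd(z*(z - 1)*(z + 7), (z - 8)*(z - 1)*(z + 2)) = z - 1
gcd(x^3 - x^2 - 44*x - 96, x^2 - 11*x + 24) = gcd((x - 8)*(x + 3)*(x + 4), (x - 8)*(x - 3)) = x - 8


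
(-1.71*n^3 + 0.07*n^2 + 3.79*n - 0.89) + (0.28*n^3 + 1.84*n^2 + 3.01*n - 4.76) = -1.43*n^3 + 1.91*n^2 + 6.8*n - 5.65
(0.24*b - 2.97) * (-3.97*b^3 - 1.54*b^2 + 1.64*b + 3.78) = -0.9528*b^4 + 11.4213*b^3 + 4.9674*b^2 - 3.9636*b - 11.2266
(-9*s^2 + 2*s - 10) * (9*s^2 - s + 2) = -81*s^4 + 27*s^3 - 110*s^2 + 14*s - 20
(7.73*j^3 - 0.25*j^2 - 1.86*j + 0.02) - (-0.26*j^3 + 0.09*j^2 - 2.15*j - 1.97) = 7.99*j^3 - 0.34*j^2 + 0.29*j + 1.99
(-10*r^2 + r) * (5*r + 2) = -50*r^3 - 15*r^2 + 2*r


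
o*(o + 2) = o^2 + 2*o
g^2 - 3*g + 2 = (g - 2)*(g - 1)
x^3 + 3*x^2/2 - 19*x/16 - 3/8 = (x - 3/4)*(x + 1/4)*(x + 2)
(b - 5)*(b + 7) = b^2 + 2*b - 35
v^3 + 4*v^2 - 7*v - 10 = (v - 2)*(v + 1)*(v + 5)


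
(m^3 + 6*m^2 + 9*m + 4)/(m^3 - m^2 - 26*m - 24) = (m + 1)/(m - 6)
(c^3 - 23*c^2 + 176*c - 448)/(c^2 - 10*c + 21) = (c^2 - 16*c + 64)/(c - 3)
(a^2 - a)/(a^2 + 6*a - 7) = a/(a + 7)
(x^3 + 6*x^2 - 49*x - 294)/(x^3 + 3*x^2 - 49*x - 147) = (x + 6)/(x + 3)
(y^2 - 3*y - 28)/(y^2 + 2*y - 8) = (y - 7)/(y - 2)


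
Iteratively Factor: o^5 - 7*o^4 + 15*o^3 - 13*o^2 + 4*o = (o - 1)*(o^4 - 6*o^3 + 9*o^2 - 4*o) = o*(o - 1)*(o^3 - 6*o^2 + 9*o - 4) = o*(o - 1)^2*(o^2 - 5*o + 4) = o*(o - 1)^3*(o - 4)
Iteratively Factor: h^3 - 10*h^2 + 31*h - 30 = (h - 3)*(h^2 - 7*h + 10) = (h - 3)*(h - 2)*(h - 5)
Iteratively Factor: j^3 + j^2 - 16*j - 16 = (j + 1)*(j^2 - 16) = (j - 4)*(j + 1)*(j + 4)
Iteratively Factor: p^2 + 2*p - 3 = (p - 1)*(p + 3)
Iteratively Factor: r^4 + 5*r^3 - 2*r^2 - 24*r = (r + 3)*(r^3 + 2*r^2 - 8*r) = r*(r + 3)*(r^2 + 2*r - 8) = r*(r + 3)*(r + 4)*(r - 2)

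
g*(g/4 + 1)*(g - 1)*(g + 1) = g^4/4 + g^3 - g^2/4 - g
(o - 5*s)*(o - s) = o^2 - 6*o*s + 5*s^2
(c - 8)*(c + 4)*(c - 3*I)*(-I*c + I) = -I*c^4 - 3*c^3 + 5*I*c^3 + 15*c^2 + 28*I*c^2 + 84*c - 32*I*c - 96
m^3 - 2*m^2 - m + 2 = (m - 2)*(m - 1)*(m + 1)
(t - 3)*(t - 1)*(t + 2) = t^3 - 2*t^2 - 5*t + 6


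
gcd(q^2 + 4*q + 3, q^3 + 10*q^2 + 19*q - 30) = 1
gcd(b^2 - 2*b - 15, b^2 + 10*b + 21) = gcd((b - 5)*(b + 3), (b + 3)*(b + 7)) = b + 3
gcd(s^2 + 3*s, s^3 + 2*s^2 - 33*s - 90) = s + 3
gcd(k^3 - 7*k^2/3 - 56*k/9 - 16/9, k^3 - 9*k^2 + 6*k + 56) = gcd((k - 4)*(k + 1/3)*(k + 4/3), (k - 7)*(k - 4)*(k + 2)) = k - 4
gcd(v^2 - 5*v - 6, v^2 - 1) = v + 1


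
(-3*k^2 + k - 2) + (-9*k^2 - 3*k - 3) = -12*k^2 - 2*k - 5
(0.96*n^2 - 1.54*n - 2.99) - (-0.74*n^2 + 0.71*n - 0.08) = 1.7*n^2 - 2.25*n - 2.91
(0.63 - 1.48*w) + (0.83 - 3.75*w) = 1.46 - 5.23*w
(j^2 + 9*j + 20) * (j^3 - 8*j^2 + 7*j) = j^5 + j^4 - 45*j^3 - 97*j^2 + 140*j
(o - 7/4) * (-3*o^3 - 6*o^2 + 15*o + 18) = -3*o^4 - 3*o^3/4 + 51*o^2/2 - 33*o/4 - 63/2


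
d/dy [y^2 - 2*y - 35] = 2*y - 2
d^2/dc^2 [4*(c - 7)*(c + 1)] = 8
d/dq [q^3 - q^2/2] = q*(3*q - 1)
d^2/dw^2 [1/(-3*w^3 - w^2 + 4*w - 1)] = 2*((9*w + 1)*(3*w^3 + w^2 - 4*w + 1) - (9*w^2 + 2*w - 4)^2)/(3*w^3 + w^2 - 4*w + 1)^3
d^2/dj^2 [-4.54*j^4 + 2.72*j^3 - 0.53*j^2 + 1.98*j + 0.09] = -54.48*j^2 + 16.32*j - 1.06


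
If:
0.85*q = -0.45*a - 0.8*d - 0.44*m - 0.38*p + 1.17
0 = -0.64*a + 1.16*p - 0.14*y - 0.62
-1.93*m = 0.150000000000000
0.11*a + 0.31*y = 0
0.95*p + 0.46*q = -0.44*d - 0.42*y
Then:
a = -2.81818181818182*y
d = -5.49412225705329*y - 148.682968554583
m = -0.08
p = 0.53448275862069 - 1.43416927899687*y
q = 7.30407523510972*y + 141.11466857245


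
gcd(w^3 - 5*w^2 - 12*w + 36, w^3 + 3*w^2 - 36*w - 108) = w^2 - 3*w - 18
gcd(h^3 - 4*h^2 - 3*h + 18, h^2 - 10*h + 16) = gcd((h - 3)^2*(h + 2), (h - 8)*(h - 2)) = 1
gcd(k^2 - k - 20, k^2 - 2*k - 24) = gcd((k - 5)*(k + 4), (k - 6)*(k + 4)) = k + 4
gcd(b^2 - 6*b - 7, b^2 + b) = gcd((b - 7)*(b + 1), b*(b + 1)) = b + 1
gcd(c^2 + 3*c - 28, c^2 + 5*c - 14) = c + 7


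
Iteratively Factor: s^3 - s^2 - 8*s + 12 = (s - 2)*(s^2 + s - 6) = (s - 2)^2*(s + 3)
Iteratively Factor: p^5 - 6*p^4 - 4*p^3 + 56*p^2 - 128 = (p - 4)*(p^4 - 2*p^3 - 12*p^2 + 8*p + 32) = (p - 4)*(p + 2)*(p^3 - 4*p^2 - 4*p + 16) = (p - 4)^2*(p + 2)*(p^2 - 4) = (p - 4)^2*(p - 2)*(p + 2)*(p + 2)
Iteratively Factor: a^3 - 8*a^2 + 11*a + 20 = (a + 1)*(a^2 - 9*a + 20) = (a - 5)*(a + 1)*(a - 4)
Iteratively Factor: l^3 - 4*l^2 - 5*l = (l - 5)*(l^2 + l) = (l - 5)*(l + 1)*(l)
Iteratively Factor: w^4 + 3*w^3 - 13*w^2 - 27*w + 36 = (w + 3)*(w^3 - 13*w + 12) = (w - 1)*(w + 3)*(w^2 + w - 12) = (w - 1)*(w + 3)*(w + 4)*(w - 3)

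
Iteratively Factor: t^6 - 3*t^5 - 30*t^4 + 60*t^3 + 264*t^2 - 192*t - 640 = (t + 4)*(t^5 - 7*t^4 - 2*t^3 + 68*t^2 - 8*t - 160) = (t - 5)*(t + 4)*(t^4 - 2*t^3 - 12*t^2 + 8*t + 32) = (t - 5)*(t - 4)*(t + 4)*(t^3 + 2*t^2 - 4*t - 8) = (t - 5)*(t - 4)*(t + 2)*(t + 4)*(t^2 - 4) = (t - 5)*(t - 4)*(t - 2)*(t + 2)*(t + 4)*(t + 2)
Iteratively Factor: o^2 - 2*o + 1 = (o - 1)*(o - 1)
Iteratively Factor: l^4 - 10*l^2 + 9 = (l + 1)*(l^3 - l^2 - 9*l + 9) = (l - 1)*(l + 1)*(l^2 - 9) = (l - 3)*(l - 1)*(l + 1)*(l + 3)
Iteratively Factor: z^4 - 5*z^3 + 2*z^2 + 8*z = (z - 4)*(z^3 - z^2 - 2*z) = (z - 4)*(z + 1)*(z^2 - 2*z) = (z - 4)*(z - 2)*(z + 1)*(z)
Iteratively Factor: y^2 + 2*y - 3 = (y - 1)*(y + 3)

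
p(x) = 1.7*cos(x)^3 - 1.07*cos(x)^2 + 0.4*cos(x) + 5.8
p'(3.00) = -1.06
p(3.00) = 2.71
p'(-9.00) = 2.71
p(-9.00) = 3.26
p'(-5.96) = -0.94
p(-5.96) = 6.67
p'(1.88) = -1.45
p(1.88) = 5.53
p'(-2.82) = 2.22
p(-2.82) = 3.01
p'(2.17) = -2.67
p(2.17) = 4.93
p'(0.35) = -0.99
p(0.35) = 6.64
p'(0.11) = -0.36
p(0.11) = 6.81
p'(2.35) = -3.15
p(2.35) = 4.40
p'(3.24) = 0.74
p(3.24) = 2.67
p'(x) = -5.1*sin(x)*cos(x)^2 + 2.14*sin(x)*cos(x) - 0.4*sin(x) = (-5.1*cos(x)^2 + 2.14*cos(x) - 0.4)*sin(x)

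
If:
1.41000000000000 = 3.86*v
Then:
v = 0.37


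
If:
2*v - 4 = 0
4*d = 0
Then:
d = 0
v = 2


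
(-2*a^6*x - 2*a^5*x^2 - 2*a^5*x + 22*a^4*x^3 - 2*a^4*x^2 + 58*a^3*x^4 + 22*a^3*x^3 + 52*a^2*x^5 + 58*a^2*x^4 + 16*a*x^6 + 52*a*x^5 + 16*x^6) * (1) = -2*a^6*x - 2*a^5*x^2 - 2*a^5*x + 22*a^4*x^3 - 2*a^4*x^2 + 58*a^3*x^4 + 22*a^3*x^3 + 52*a^2*x^5 + 58*a^2*x^4 + 16*a*x^6 + 52*a*x^5 + 16*x^6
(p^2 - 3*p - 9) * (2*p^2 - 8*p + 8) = 2*p^4 - 14*p^3 + 14*p^2 + 48*p - 72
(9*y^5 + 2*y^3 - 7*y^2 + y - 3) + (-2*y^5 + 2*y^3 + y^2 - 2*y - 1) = 7*y^5 + 4*y^3 - 6*y^2 - y - 4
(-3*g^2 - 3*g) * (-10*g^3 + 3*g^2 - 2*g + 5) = 30*g^5 + 21*g^4 - 3*g^3 - 9*g^2 - 15*g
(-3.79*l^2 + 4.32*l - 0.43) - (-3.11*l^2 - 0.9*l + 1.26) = -0.68*l^2 + 5.22*l - 1.69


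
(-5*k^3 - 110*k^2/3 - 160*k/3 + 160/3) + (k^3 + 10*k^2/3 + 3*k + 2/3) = -4*k^3 - 100*k^2/3 - 151*k/3 + 54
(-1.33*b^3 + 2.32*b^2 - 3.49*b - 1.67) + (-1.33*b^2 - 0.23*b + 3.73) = -1.33*b^3 + 0.99*b^2 - 3.72*b + 2.06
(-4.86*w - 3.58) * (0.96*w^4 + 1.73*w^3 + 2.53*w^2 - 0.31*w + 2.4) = -4.6656*w^5 - 11.8446*w^4 - 18.4892*w^3 - 7.5508*w^2 - 10.5542*w - 8.592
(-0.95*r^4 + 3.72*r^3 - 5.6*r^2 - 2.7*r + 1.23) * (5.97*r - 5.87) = -5.6715*r^5 + 27.7849*r^4 - 55.2684*r^3 + 16.753*r^2 + 23.1921*r - 7.2201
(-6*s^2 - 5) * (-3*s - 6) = 18*s^3 + 36*s^2 + 15*s + 30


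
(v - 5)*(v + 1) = v^2 - 4*v - 5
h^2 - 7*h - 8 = (h - 8)*(h + 1)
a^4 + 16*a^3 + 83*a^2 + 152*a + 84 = (a + 1)*(a + 2)*(a + 6)*(a + 7)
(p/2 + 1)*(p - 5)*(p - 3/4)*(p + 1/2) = p^4/2 - 13*p^3/8 - 77*p^2/16 + 29*p/16 + 15/8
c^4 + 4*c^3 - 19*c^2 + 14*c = c*(c - 2)*(c - 1)*(c + 7)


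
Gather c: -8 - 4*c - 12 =-4*c - 20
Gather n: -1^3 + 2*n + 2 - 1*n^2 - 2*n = 1 - n^2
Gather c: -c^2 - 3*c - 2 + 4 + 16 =-c^2 - 3*c + 18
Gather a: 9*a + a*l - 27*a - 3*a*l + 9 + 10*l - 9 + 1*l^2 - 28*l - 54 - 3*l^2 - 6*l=a*(-2*l - 18) - 2*l^2 - 24*l - 54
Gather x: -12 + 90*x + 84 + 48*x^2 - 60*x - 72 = 48*x^2 + 30*x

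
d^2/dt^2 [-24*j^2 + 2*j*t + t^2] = 2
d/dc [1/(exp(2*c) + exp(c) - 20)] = (-2*exp(c) - 1)*exp(c)/(exp(2*c) + exp(c) - 20)^2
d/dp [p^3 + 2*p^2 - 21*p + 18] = 3*p^2 + 4*p - 21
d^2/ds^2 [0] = 0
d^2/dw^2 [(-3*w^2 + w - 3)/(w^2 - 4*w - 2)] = 2*(-11*w^3 - 27*w^2 + 42*w - 74)/(w^6 - 12*w^5 + 42*w^4 - 16*w^3 - 84*w^2 - 48*w - 8)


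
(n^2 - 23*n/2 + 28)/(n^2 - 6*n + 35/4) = 2*(n - 8)/(2*n - 5)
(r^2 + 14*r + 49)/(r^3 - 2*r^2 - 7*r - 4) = (r^2 + 14*r + 49)/(r^3 - 2*r^2 - 7*r - 4)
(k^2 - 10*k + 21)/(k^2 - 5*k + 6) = (k - 7)/(k - 2)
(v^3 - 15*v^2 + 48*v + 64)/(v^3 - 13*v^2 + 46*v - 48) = (v^2 - 7*v - 8)/(v^2 - 5*v + 6)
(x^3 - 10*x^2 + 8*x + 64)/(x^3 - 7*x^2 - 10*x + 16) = (x - 4)/(x - 1)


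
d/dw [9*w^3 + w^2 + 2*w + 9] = 27*w^2 + 2*w + 2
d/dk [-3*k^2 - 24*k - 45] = -6*k - 24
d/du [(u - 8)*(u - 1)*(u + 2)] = 3*u^2 - 14*u - 10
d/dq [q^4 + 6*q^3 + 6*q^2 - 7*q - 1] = 4*q^3 + 18*q^2 + 12*q - 7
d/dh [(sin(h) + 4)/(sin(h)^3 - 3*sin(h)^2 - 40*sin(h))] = (-2*sin(h)^3 - 9*sin(h)^2 + 24*sin(h) + 160)*cos(h)/((sin(h) - 8)^2*(sin(h) + 5)^2*sin(h)^2)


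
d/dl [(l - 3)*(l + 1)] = 2*l - 2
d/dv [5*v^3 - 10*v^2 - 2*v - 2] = 15*v^2 - 20*v - 2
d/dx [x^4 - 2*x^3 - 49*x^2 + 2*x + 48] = 4*x^3 - 6*x^2 - 98*x + 2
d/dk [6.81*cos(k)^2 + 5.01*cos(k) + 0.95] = -(13.62*cos(k) + 5.01)*sin(k)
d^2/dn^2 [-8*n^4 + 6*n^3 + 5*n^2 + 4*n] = -96*n^2 + 36*n + 10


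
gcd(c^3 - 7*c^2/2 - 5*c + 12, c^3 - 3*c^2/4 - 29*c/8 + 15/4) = c^2 + c/2 - 3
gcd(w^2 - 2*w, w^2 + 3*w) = w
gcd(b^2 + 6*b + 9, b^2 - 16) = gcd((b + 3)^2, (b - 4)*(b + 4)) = 1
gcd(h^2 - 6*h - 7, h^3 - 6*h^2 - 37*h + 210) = h - 7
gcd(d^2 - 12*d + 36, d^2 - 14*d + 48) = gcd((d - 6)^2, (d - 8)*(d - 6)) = d - 6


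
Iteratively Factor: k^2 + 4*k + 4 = (k + 2)*(k + 2)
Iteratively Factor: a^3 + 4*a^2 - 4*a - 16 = (a - 2)*(a^2 + 6*a + 8) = (a - 2)*(a + 4)*(a + 2)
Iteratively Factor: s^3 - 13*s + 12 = (s - 1)*(s^2 + s - 12) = (s - 3)*(s - 1)*(s + 4)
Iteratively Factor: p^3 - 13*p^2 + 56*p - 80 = (p - 4)*(p^2 - 9*p + 20) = (p - 4)^2*(p - 5)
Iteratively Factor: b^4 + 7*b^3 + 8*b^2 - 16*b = (b + 4)*(b^3 + 3*b^2 - 4*b) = (b + 4)^2*(b^2 - b) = (b - 1)*(b + 4)^2*(b)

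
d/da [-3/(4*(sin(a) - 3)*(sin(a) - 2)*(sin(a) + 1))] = 3*(3*sin(a)^2 - 8*sin(a) + 1)*cos(a)/(4*(sin(a) - 3)^2*(sin(a) - 2)^2*(sin(a) + 1)^2)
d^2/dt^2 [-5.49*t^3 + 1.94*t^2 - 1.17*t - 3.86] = 3.88 - 32.94*t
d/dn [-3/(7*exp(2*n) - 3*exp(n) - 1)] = (42*exp(n) - 9)*exp(n)/(-7*exp(2*n) + 3*exp(n) + 1)^2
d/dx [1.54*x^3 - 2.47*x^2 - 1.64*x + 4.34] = 4.62*x^2 - 4.94*x - 1.64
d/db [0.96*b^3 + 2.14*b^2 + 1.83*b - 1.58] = 2.88*b^2 + 4.28*b + 1.83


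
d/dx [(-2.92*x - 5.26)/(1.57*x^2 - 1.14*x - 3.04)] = (4.5844*x^2 + 16.5164*x + 2.8804)/(2.4649*x^4 - 3.5796*x^3 - 8.246*x^2 + 6.9312*x + 9.2416)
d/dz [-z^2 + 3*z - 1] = 3 - 2*z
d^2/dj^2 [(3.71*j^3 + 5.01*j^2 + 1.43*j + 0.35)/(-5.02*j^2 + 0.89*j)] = (1.13686837721616e-13*j^5 - 122.717882*j^3 - 52.92084*j^2 + 9.38238*j - 0.55447)/(j^3*(126.506008*j^3 - 67.285068*j^2 + 11.929026*j - 0.704969))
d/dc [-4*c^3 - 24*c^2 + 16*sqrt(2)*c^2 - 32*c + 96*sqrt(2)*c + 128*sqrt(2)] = -12*c^2 - 48*c + 32*sqrt(2)*c - 32 + 96*sqrt(2)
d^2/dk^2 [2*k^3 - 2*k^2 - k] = 12*k - 4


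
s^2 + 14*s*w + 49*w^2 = (s + 7*w)^2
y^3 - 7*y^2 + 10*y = y*(y - 5)*(y - 2)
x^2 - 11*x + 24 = (x - 8)*(x - 3)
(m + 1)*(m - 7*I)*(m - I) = m^3 + m^2 - 8*I*m^2 - 7*m - 8*I*m - 7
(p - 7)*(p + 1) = p^2 - 6*p - 7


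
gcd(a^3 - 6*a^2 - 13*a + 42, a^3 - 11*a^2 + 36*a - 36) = a - 2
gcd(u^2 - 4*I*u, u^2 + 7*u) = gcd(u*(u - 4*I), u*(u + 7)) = u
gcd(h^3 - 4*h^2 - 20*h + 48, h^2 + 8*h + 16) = h + 4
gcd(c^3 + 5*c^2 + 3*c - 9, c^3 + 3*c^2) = c + 3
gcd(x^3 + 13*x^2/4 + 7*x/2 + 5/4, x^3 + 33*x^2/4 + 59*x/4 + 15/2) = x^2 + 9*x/4 + 5/4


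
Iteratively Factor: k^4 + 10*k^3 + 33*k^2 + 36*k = (k + 3)*(k^3 + 7*k^2 + 12*k) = k*(k + 3)*(k^2 + 7*k + 12) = k*(k + 3)*(k + 4)*(k + 3)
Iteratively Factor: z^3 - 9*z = (z)*(z^2 - 9) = z*(z + 3)*(z - 3)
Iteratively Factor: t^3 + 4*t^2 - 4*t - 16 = (t + 2)*(t^2 + 2*t - 8) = (t + 2)*(t + 4)*(t - 2)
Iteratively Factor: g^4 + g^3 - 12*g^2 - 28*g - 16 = (g - 4)*(g^3 + 5*g^2 + 8*g + 4) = (g - 4)*(g + 2)*(g^2 + 3*g + 2) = (g - 4)*(g + 1)*(g + 2)*(g + 2)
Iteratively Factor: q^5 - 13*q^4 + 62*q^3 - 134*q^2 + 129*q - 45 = (q - 5)*(q^4 - 8*q^3 + 22*q^2 - 24*q + 9) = (q - 5)*(q - 3)*(q^3 - 5*q^2 + 7*q - 3) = (q - 5)*(q - 3)*(q - 1)*(q^2 - 4*q + 3) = (q - 5)*(q - 3)^2*(q - 1)*(q - 1)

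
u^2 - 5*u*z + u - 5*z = (u + 1)*(u - 5*z)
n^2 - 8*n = n*(n - 8)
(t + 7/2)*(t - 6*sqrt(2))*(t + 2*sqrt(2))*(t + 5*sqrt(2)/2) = t^4 - 3*sqrt(2)*t^3/2 + 7*t^3/2 - 44*t^2 - 21*sqrt(2)*t^2/4 - 154*t - 60*sqrt(2)*t - 210*sqrt(2)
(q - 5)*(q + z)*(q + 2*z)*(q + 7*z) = q^4 + 10*q^3*z - 5*q^3 + 23*q^2*z^2 - 50*q^2*z + 14*q*z^3 - 115*q*z^2 - 70*z^3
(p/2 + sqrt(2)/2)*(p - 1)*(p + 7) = p^3/2 + sqrt(2)*p^2/2 + 3*p^2 - 7*p/2 + 3*sqrt(2)*p - 7*sqrt(2)/2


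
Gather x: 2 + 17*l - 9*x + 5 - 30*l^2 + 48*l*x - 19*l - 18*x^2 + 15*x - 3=-30*l^2 - 2*l - 18*x^2 + x*(48*l + 6) + 4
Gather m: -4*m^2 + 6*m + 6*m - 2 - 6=-4*m^2 + 12*m - 8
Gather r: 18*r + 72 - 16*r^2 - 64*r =-16*r^2 - 46*r + 72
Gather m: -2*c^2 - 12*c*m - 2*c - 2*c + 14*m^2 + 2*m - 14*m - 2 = -2*c^2 - 4*c + 14*m^2 + m*(-12*c - 12) - 2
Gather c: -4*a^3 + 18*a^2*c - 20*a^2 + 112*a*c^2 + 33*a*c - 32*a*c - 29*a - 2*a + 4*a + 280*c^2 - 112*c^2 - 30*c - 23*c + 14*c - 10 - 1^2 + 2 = -4*a^3 - 20*a^2 - 27*a + c^2*(112*a + 168) + c*(18*a^2 + a - 39) - 9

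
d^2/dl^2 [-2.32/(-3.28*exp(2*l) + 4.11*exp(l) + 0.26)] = ((9.5352 - 30.4384*exp(l))*(-3.28*exp(2*l) + 4.11*exp(l) + 0.26) - 2.32*(6.56*exp(l) - 4.11)*(13.12*exp(l) - 8.22)*exp(l))*exp(l)/(-3.28*exp(2*l) + 4.11*exp(l) + 0.26)^3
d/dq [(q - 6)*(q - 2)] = 2*q - 8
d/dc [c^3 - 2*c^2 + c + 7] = 3*c^2 - 4*c + 1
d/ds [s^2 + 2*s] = 2*s + 2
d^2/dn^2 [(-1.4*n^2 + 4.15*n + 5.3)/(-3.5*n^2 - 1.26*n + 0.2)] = (-114.023*n^3 - 383.67*n^2 - 157.668*n - 26.22816)/(42.875*n^6 + 46.305*n^5 + 9.3198*n^4 - 3.291624*n^3 - 0.53256*n^2 + 0.1512*n - 0.008)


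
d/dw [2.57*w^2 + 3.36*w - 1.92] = 5.14*w + 3.36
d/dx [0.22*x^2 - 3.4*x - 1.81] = 0.44*x - 3.4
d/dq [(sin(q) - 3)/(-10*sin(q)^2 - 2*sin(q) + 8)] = (5*sin(q)^2 - 30*sin(q) + 1)*cos(q)/(2*(5*sin(q)^2 + sin(q) - 4)^2)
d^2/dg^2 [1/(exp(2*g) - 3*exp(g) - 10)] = ((3 - 4*exp(g))*(-exp(2*g) + 3*exp(g) + 10) - 2*(2*exp(g) - 3)^2*exp(g))*exp(g)/(-exp(2*g) + 3*exp(g) + 10)^3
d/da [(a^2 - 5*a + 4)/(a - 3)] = (a^2 - 6*a + 11)/(a^2 - 6*a + 9)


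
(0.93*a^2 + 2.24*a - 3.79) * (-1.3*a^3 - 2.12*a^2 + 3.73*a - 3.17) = -1.209*a^5 - 4.8836*a^4 + 3.6471*a^3 + 13.4419*a^2 - 21.2375*a + 12.0143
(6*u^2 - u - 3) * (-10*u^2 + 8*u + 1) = -60*u^4 + 58*u^3 + 28*u^2 - 25*u - 3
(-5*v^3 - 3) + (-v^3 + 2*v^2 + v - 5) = -6*v^3 + 2*v^2 + v - 8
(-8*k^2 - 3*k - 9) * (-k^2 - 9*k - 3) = 8*k^4 + 75*k^3 + 60*k^2 + 90*k + 27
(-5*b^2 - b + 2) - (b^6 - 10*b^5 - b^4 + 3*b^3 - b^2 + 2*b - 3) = -b^6 + 10*b^5 + b^4 - 3*b^3 - 4*b^2 - 3*b + 5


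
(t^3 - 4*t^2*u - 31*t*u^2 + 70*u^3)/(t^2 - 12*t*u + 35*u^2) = (t^2 + 3*t*u - 10*u^2)/(t - 5*u)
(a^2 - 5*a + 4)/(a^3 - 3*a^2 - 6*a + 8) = 1/(a + 2)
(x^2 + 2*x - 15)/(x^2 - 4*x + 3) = (x + 5)/(x - 1)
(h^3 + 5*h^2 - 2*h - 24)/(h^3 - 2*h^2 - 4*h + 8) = (h^2 + 7*h + 12)/(h^2 - 4)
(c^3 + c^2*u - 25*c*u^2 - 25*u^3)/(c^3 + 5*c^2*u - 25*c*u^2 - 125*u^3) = (c + u)/(c + 5*u)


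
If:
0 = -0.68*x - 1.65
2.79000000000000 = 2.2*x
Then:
No Solution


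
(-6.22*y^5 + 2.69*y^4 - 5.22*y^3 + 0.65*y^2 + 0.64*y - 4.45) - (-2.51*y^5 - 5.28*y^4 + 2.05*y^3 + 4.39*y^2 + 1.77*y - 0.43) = -3.71*y^5 + 7.97*y^4 - 7.27*y^3 - 3.74*y^2 - 1.13*y - 4.02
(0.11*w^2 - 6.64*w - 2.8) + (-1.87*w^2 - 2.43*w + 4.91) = -1.76*w^2 - 9.07*w + 2.11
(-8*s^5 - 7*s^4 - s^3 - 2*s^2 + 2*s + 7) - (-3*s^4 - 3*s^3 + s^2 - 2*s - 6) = -8*s^5 - 4*s^4 + 2*s^3 - 3*s^2 + 4*s + 13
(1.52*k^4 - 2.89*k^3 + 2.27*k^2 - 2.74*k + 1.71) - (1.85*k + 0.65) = 1.52*k^4 - 2.89*k^3 + 2.27*k^2 - 4.59*k + 1.06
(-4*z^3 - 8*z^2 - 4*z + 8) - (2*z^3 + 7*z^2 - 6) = -6*z^3 - 15*z^2 - 4*z + 14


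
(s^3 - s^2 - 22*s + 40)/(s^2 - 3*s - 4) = (s^2 + 3*s - 10)/(s + 1)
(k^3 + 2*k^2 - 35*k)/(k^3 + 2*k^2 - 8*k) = (k^2 + 2*k - 35)/(k^2 + 2*k - 8)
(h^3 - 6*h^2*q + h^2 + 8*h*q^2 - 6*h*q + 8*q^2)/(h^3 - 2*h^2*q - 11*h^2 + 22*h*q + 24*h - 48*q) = (h^2 - 4*h*q + h - 4*q)/(h^2 - 11*h + 24)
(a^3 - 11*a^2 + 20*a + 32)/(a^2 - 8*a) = a - 3 - 4/a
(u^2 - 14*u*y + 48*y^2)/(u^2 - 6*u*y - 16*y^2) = (u - 6*y)/(u + 2*y)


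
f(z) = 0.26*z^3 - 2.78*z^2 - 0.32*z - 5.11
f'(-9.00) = 112.90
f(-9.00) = -416.95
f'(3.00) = -9.98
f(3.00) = -24.07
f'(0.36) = -2.22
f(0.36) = -5.57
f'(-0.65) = 3.62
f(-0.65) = -6.15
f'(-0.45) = 2.34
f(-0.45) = -5.55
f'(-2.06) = 14.44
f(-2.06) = -18.52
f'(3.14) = -10.09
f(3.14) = -25.48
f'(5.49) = -7.34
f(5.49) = -47.63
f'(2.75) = -9.71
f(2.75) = -21.61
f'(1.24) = -6.02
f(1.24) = -9.29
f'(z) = 0.78*z^2 - 5.56*z - 0.32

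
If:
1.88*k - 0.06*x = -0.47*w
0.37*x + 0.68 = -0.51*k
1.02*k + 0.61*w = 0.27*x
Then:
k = 0.31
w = -1.51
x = -2.26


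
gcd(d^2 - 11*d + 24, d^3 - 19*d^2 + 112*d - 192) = d^2 - 11*d + 24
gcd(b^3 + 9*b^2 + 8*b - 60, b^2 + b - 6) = b - 2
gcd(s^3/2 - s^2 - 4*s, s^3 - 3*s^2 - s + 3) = 1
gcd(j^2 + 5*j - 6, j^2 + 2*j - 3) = j - 1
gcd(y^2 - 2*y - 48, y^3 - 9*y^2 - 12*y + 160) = y - 8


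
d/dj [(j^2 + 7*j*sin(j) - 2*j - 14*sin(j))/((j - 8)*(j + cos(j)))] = (j^3*sin(j) + 7*j^3*cos(j) - 17*j^2*sin(j) - 69*j^2*cos(j) + j^2 + 44*j*sin(j) + 96*j*cos(j) - 70*j - 112*sin(j) - 21*sin(2*j) + 16*cos(j) + 112)/((j - 8)^2*(j + cos(j))^2)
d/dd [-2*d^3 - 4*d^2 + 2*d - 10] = -6*d^2 - 8*d + 2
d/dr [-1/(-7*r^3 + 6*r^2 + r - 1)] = (-21*r^2 + 12*r + 1)/(7*r^3 - 6*r^2 - r + 1)^2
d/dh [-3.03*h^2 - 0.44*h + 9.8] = -6.06*h - 0.44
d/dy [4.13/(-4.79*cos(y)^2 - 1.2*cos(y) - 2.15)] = -(39.5654*cos(y) + 4.956)*sin(y)/(4.79*cos(y)^2 + 1.2*cos(y) + 2.15)^2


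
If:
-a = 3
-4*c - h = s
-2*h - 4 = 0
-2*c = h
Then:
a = -3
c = 1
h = -2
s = -2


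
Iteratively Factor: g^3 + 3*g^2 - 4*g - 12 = (g + 3)*(g^2 - 4) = (g - 2)*(g + 3)*(g + 2)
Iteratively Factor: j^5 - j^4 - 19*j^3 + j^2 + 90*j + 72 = (j + 3)*(j^4 - 4*j^3 - 7*j^2 + 22*j + 24) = (j + 1)*(j + 3)*(j^3 - 5*j^2 - 2*j + 24) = (j - 3)*(j + 1)*(j + 3)*(j^2 - 2*j - 8) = (j - 4)*(j - 3)*(j + 1)*(j + 3)*(j + 2)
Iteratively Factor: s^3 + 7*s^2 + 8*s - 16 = (s + 4)*(s^2 + 3*s - 4) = (s - 1)*(s + 4)*(s + 4)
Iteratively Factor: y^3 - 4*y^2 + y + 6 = (y - 3)*(y^2 - y - 2) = (y - 3)*(y + 1)*(y - 2)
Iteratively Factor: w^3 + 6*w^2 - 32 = (w + 4)*(w^2 + 2*w - 8) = (w - 2)*(w + 4)*(w + 4)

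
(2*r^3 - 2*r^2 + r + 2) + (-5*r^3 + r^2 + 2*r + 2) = -3*r^3 - r^2 + 3*r + 4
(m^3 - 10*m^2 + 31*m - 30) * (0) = 0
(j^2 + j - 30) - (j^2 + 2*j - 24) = -j - 6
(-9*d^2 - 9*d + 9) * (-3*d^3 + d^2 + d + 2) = 27*d^5 + 18*d^4 - 45*d^3 - 18*d^2 - 9*d + 18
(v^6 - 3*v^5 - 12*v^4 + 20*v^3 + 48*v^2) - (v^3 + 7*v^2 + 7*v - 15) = v^6 - 3*v^5 - 12*v^4 + 19*v^3 + 41*v^2 - 7*v + 15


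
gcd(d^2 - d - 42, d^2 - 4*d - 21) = d - 7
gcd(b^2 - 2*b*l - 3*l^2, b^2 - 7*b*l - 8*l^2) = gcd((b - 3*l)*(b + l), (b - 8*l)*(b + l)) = b + l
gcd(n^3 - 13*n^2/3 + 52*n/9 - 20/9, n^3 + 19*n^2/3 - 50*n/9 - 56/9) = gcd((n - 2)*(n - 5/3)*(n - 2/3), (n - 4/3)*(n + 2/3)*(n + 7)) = 1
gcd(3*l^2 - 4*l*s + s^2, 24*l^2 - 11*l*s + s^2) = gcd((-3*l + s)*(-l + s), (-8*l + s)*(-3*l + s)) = -3*l + s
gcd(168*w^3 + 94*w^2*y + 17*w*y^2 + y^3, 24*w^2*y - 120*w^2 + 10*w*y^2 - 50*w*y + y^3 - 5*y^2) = 24*w^2 + 10*w*y + y^2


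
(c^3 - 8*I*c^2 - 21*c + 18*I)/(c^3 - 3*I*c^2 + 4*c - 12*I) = (c - 3*I)/(c + 2*I)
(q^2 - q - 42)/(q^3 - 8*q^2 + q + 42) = (q + 6)/(q^2 - q - 6)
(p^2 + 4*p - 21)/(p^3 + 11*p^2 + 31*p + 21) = (p - 3)/(p^2 + 4*p + 3)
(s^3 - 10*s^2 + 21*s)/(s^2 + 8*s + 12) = s*(s^2 - 10*s + 21)/(s^2 + 8*s + 12)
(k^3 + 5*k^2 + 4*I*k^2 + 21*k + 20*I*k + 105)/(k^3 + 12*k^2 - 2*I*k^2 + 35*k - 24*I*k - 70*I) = (k^2 + 4*I*k + 21)/(k^2 + k*(7 - 2*I) - 14*I)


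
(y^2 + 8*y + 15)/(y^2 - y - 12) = (y + 5)/(y - 4)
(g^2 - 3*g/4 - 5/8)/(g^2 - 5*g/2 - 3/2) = (g - 5/4)/(g - 3)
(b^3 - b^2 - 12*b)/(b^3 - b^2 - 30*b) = (-b^2 + b + 12)/(-b^2 + b + 30)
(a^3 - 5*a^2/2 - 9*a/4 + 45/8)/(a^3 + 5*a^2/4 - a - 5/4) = (8*a^3 - 20*a^2 - 18*a + 45)/(2*(4*a^3 + 5*a^2 - 4*a - 5))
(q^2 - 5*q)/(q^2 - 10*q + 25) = q/(q - 5)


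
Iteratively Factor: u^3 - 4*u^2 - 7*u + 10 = (u + 2)*(u^2 - 6*u + 5) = (u - 5)*(u + 2)*(u - 1)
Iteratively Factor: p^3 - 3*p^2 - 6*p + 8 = (p - 1)*(p^2 - 2*p - 8) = (p - 4)*(p - 1)*(p + 2)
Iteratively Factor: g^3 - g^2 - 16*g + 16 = (g - 4)*(g^2 + 3*g - 4) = (g - 4)*(g - 1)*(g + 4)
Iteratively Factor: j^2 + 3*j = (j)*(j + 3)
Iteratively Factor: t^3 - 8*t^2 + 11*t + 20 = (t + 1)*(t^2 - 9*t + 20) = (t - 4)*(t + 1)*(t - 5)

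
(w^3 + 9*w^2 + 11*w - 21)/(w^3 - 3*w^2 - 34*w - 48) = (w^2 + 6*w - 7)/(w^2 - 6*w - 16)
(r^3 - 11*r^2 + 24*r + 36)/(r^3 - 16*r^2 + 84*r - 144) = (r + 1)/(r - 4)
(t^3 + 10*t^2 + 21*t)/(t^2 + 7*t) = t + 3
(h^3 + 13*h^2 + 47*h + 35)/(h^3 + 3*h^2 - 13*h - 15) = (h + 7)/(h - 3)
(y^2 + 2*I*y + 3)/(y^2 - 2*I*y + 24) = (y^2 + 2*I*y + 3)/(y^2 - 2*I*y + 24)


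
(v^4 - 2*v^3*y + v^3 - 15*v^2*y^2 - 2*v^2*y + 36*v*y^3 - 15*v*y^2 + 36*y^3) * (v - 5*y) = v^5 - 7*v^4*y + v^4 - 5*v^3*y^2 - 7*v^3*y + 111*v^2*y^3 - 5*v^2*y^2 - 180*v*y^4 + 111*v*y^3 - 180*y^4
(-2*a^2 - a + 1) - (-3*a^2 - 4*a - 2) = a^2 + 3*a + 3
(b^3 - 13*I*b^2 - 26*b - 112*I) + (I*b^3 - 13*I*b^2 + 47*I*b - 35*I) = b^3 + I*b^3 - 26*I*b^2 - 26*b + 47*I*b - 147*I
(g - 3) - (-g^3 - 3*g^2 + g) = g^3 + 3*g^2 - 3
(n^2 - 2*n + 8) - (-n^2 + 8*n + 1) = 2*n^2 - 10*n + 7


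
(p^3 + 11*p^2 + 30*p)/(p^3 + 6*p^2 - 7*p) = (p^2 + 11*p + 30)/(p^2 + 6*p - 7)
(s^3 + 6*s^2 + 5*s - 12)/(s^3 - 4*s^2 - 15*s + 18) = (s + 4)/(s - 6)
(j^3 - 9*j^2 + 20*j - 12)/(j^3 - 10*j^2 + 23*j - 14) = (j - 6)/(j - 7)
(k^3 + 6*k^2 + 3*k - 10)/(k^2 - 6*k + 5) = (k^2 + 7*k + 10)/(k - 5)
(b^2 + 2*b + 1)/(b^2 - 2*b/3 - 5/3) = 3*(b + 1)/(3*b - 5)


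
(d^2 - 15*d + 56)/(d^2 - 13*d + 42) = (d - 8)/(d - 6)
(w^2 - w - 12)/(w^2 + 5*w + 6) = (w - 4)/(w + 2)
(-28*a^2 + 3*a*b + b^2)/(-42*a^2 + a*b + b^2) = (4*a - b)/(6*a - b)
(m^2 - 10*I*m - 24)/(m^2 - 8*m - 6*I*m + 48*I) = (m - 4*I)/(m - 8)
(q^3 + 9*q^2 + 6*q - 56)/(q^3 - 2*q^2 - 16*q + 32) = (q + 7)/(q - 4)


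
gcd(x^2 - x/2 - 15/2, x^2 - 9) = x - 3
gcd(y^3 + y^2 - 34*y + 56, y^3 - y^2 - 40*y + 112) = y^2 + 3*y - 28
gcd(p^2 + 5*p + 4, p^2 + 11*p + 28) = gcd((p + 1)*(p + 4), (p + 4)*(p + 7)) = p + 4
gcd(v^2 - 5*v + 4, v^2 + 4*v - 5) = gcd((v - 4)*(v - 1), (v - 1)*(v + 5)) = v - 1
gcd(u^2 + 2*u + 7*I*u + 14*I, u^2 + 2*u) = u + 2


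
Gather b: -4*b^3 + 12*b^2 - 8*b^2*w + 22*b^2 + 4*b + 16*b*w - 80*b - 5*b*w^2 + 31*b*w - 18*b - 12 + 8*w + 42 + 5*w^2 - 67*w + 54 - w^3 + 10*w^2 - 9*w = -4*b^3 + b^2*(34 - 8*w) + b*(-5*w^2 + 47*w - 94) - w^3 + 15*w^2 - 68*w + 84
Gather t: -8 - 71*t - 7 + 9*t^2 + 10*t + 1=9*t^2 - 61*t - 14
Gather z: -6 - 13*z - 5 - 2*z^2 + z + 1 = -2*z^2 - 12*z - 10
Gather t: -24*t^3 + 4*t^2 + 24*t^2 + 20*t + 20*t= -24*t^3 + 28*t^2 + 40*t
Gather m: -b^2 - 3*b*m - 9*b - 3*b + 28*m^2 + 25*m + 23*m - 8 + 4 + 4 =-b^2 - 12*b + 28*m^2 + m*(48 - 3*b)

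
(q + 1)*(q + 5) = q^2 + 6*q + 5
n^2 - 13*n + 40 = (n - 8)*(n - 5)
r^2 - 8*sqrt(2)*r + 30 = (r - 5*sqrt(2))*(r - 3*sqrt(2))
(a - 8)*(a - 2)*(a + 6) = a^3 - 4*a^2 - 44*a + 96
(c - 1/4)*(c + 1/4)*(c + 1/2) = c^3 + c^2/2 - c/16 - 1/32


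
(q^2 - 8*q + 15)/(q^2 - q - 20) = (q - 3)/(q + 4)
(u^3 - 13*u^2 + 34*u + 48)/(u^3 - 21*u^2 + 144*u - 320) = (u^2 - 5*u - 6)/(u^2 - 13*u + 40)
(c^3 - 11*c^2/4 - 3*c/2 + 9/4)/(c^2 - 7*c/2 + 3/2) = (4*c^2 + c - 3)/(2*(2*c - 1))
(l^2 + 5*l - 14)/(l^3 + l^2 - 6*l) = (l + 7)/(l*(l + 3))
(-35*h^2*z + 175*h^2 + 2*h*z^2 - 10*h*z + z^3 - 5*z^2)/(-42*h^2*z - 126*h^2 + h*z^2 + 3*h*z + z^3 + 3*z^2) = (-5*h*z + 25*h + z^2 - 5*z)/(-6*h*z - 18*h + z^2 + 3*z)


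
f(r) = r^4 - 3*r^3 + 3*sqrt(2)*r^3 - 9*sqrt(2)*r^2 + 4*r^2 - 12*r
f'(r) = 4*r^3 - 9*r^2 + 9*sqrt(2)*r^2 - 18*sqrt(2)*r + 8*r - 12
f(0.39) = -5.91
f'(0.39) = -18.00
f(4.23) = 207.28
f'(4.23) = 283.61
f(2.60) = -22.66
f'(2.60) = 38.12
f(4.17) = 190.67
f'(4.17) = 270.08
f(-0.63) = 3.94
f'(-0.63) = -0.52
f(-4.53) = 180.85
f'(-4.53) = -228.26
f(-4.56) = 187.78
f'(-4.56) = -234.16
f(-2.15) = -5.53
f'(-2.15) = 3.01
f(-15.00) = 44647.31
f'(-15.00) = -12411.38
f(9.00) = 6651.92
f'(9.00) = 3048.86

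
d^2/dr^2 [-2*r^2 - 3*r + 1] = -4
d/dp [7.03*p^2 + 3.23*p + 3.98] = 14.06*p + 3.23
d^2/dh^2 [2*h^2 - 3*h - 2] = 4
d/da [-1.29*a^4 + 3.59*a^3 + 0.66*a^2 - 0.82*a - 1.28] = -5.16*a^3 + 10.77*a^2 + 1.32*a - 0.82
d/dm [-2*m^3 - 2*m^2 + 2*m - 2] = -6*m^2 - 4*m + 2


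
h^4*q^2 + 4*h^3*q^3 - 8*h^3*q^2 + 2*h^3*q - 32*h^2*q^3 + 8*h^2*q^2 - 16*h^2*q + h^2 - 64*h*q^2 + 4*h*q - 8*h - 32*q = (h - 8)*(h + 4*q)*(h*q + 1)^2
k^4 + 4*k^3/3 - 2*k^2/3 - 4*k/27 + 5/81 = (k - 1/3)^2*(k + 1/3)*(k + 5/3)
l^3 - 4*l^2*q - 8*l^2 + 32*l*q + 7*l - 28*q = (l - 7)*(l - 1)*(l - 4*q)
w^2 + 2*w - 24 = (w - 4)*(w + 6)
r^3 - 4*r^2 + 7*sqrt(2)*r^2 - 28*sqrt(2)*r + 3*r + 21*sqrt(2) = (r - 3)*(r - 1)*(r + 7*sqrt(2))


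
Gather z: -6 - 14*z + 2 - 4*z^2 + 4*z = -4*z^2 - 10*z - 4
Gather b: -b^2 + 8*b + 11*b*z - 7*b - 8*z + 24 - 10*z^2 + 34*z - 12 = -b^2 + b*(11*z + 1) - 10*z^2 + 26*z + 12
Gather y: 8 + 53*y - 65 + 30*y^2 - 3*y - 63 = 30*y^2 + 50*y - 120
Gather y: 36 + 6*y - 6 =6*y + 30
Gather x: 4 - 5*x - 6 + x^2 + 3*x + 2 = x^2 - 2*x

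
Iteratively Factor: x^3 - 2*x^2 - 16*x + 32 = (x + 4)*(x^2 - 6*x + 8) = (x - 2)*(x + 4)*(x - 4)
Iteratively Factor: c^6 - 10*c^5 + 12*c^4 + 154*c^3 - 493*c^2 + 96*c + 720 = (c - 3)*(c^5 - 7*c^4 - 9*c^3 + 127*c^2 - 112*c - 240) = (c - 3)*(c + 4)*(c^4 - 11*c^3 + 35*c^2 - 13*c - 60) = (c - 3)^2*(c + 4)*(c^3 - 8*c^2 + 11*c + 20) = (c - 4)*(c - 3)^2*(c + 4)*(c^2 - 4*c - 5) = (c - 5)*(c - 4)*(c - 3)^2*(c + 4)*(c + 1)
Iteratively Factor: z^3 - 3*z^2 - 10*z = (z + 2)*(z^2 - 5*z) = (z - 5)*(z + 2)*(z)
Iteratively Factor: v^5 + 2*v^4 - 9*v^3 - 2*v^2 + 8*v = (v - 1)*(v^4 + 3*v^3 - 6*v^2 - 8*v) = (v - 1)*(v + 1)*(v^3 + 2*v^2 - 8*v) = v*(v - 1)*(v + 1)*(v^2 + 2*v - 8) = v*(v - 1)*(v + 1)*(v + 4)*(v - 2)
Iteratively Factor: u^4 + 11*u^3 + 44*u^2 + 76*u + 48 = (u + 2)*(u^3 + 9*u^2 + 26*u + 24) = (u + 2)^2*(u^2 + 7*u + 12) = (u + 2)^2*(u + 3)*(u + 4)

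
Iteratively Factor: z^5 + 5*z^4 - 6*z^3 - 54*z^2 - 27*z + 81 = (z + 3)*(z^4 + 2*z^3 - 12*z^2 - 18*z + 27) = (z - 3)*(z + 3)*(z^3 + 5*z^2 + 3*z - 9) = (z - 3)*(z - 1)*(z + 3)*(z^2 + 6*z + 9) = (z - 3)*(z - 1)*(z + 3)^2*(z + 3)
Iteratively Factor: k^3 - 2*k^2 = (k)*(k^2 - 2*k) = k*(k - 2)*(k)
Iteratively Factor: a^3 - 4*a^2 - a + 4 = (a - 4)*(a^2 - 1) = (a - 4)*(a - 1)*(a + 1)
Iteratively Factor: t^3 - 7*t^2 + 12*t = (t - 3)*(t^2 - 4*t) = (t - 4)*(t - 3)*(t)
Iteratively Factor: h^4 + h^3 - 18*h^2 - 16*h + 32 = (h + 2)*(h^3 - h^2 - 16*h + 16) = (h - 1)*(h + 2)*(h^2 - 16) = (h - 1)*(h + 2)*(h + 4)*(h - 4)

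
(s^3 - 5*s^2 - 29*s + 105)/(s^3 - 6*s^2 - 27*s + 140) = (s - 3)/(s - 4)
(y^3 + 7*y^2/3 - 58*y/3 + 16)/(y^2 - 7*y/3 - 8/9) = 3*(y^2 + 5*y - 6)/(3*y + 1)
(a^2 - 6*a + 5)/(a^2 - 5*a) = (a - 1)/a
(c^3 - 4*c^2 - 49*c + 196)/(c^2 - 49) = c - 4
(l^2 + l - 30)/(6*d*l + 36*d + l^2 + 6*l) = (l - 5)/(6*d + l)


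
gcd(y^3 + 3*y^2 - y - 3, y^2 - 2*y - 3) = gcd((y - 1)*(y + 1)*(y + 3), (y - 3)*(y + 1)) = y + 1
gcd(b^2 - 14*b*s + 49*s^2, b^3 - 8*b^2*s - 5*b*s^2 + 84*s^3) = -b + 7*s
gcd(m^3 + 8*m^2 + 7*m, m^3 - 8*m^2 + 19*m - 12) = 1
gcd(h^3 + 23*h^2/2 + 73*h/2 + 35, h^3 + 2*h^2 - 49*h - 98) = h^2 + 9*h + 14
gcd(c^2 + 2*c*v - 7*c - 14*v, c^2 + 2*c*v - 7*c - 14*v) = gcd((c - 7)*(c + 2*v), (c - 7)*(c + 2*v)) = c^2 + 2*c*v - 7*c - 14*v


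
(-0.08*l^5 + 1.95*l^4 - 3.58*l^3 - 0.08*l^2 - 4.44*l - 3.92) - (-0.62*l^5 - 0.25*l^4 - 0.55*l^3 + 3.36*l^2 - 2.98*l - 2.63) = 0.54*l^5 + 2.2*l^4 - 3.03*l^3 - 3.44*l^2 - 1.46*l - 1.29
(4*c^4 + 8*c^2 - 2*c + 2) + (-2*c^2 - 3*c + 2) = 4*c^4 + 6*c^2 - 5*c + 4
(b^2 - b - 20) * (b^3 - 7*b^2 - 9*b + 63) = b^5 - 8*b^4 - 22*b^3 + 212*b^2 + 117*b - 1260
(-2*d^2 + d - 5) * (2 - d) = 2*d^3 - 5*d^2 + 7*d - 10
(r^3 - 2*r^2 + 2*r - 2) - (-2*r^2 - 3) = r^3 + 2*r + 1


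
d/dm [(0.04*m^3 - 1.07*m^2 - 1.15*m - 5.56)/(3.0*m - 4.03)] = (0.24*m^3 - 3.6936*m^2 + 8.6242*m + 21.3145)/(9.0*m^2 - 24.18*m + 16.2409)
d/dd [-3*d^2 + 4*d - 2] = 4 - 6*d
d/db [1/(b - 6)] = -1/(b - 6)^2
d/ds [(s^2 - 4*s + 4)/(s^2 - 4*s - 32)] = 72*(2 - s)/(s^4 - 8*s^3 - 48*s^2 + 256*s + 1024)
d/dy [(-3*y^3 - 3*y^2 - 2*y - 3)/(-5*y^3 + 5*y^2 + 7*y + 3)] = (-30*y^4 - 62*y^3 - 83*y^2 + 12*y + 15)/(25*y^6 - 50*y^5 - 45*y^4 + 40*y^3 + 79*y^2 + 42*y + 9)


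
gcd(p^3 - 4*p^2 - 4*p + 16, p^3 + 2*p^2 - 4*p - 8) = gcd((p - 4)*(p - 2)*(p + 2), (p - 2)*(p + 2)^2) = p^2 - 4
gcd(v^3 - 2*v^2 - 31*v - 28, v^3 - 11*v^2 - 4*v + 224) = v^2 - 3*v - 28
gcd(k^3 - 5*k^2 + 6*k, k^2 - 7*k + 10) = k - 2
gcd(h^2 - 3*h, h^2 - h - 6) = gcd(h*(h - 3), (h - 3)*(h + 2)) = h - 3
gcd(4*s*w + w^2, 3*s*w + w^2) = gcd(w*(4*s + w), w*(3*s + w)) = w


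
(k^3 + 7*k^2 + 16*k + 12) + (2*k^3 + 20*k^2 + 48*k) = 3*k^3 + 27*k^2 + 64*k + 12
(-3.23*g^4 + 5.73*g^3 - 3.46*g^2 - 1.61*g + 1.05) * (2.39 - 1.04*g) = 3.3592*g^5 - 13.6789*g^4 + 17.2931*g^3 - 6.595*g^2 - 4.9399*g + 2.5095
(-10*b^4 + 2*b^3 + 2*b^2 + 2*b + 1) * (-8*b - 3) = 80*b^5 + 14*b^4 - 22*b^3 - 22*b^2 - 14*b - 3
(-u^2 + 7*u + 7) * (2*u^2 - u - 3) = -2*u^4 + 15*u^3 + 10*u^2 - 28*u - 21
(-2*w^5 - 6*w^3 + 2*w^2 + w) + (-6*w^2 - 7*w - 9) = -2*w^5 - 6*w^3 - 4*w^2 - 6*w - 9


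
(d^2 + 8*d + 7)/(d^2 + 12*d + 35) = (d + 1)/(d + 5)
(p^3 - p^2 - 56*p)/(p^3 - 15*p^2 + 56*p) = (p + 7)/(p - 7)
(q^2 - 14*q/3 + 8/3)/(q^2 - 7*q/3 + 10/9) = 3*(q - 4)/(3*q - 5)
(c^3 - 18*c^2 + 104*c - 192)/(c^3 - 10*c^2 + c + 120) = (c^2 - 10*c + 24)/(c^2 - 2*c - 15)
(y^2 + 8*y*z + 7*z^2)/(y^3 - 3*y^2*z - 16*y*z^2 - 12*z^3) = (y + 7*z)/(y^2 - 4*y*z - 12*z^2)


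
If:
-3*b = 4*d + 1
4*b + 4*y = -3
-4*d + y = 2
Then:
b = 7/8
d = -29/32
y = -13/8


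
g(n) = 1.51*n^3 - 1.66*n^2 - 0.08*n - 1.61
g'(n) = 4.53*n^2 - 3.32*n - 0.08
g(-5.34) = -278.45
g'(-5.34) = 146.82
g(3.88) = 61.29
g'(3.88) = 55.23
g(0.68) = -1.96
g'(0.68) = -0.24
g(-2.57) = -38.00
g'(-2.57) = 38.37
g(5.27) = 172.87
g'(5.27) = 108.23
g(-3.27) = -71.90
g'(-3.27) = 59.22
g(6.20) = 293.96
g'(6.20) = 153.47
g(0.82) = -1.96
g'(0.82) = 0.24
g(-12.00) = -2848.97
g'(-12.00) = 692.08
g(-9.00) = -1236.14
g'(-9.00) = 396.73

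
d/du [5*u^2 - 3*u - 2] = 10*u - 3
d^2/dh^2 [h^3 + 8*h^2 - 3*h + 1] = 6*h + 16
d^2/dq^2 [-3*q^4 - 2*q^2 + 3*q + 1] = -36*q^2 - 4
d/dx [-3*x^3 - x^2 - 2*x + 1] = -9*x^2 - 2*x - 2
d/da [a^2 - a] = 2*a - 1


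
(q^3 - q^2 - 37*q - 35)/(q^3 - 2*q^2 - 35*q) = (q + 1)/q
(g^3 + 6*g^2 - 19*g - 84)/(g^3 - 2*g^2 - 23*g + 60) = (g^2 + 10*g + 21)/(g^2 + 2*g - 15)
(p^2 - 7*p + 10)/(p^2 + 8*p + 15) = (p^2 - 7*p + 10)/(p^2 + 8*p + 15)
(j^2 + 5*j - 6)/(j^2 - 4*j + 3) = (j + 6)/(j - 3)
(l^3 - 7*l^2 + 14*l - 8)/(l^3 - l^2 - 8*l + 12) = (l^2 - 5*l + 4)/(l^2 + l - 6)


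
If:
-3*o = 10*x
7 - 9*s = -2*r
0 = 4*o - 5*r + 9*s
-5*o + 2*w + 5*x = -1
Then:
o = -10*x/3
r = 7/3 - 40*x/9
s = 35/27 - 80*x/81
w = -65*x/6 - 1/2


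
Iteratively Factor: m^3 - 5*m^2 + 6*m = (m - 2)*(m^2 - 3*m) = (m - 3)*(m - 2)*(m)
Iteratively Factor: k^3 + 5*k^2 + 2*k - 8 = (k + 2)*(k^2 + 3*k - 4) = (k - 1)*(k + 2)*(k + 4)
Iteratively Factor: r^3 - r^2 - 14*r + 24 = (r + 4)*(r^2 - 5*r + 6) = (r - 3)*(r + 4)*(r - 2)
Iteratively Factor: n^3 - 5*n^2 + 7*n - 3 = (n - 3)*(n^2 - 2*n + 1) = (n - 3)*(n - 1)*(n - 1)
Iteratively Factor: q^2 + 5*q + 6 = (q + 3)*(q + 2)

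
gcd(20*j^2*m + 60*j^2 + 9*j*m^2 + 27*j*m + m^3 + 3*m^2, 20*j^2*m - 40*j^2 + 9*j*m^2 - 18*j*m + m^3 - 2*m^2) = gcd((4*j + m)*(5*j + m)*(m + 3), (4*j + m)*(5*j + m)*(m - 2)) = 20*j^2 + 9*j*m + m^2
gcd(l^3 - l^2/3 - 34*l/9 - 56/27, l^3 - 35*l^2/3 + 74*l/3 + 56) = l + 4/3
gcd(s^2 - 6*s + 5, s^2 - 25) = s - 5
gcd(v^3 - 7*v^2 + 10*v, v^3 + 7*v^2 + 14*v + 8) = 1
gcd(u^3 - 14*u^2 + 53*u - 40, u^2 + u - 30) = u - 5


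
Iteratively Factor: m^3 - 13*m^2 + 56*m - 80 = (m - 4)*(m^2 - 9*m + 20) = (m - 4)^2*(m - 5)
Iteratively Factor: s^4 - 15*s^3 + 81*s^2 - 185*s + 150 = (s - 2)*(s^3 - 13*s^2 + 55*s - 75) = (s - 3)*(s - 2)*(s^2 - 10*s + 25) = (s - 5)*(s - 3)*(s - 2)*(s - 5)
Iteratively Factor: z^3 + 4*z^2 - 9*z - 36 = (z - 3)*(z^2 + 7*z + 12) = (z - 3)*(z + 4)*(z + 3)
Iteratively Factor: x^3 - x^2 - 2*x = (x - 2)*(x^2 + x) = (x - 2)*(x + 1)*(x)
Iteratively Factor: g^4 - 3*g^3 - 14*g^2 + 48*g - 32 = (g - 2)*(g^3 - g^2 - 16*g + 16) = (g - 2)*(g + 4)*(g^2 - 5*g + 4) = (g - 4)*(g - 2)*(g + 4)*(g - 1)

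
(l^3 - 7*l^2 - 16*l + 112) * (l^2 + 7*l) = l^5 - 65*l^3 + 784*l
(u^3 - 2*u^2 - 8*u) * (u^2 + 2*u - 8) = u^5 - 20*u^3 + 64*u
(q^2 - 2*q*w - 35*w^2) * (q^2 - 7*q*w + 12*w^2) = q^4 - 9*q^3*w - 9*q^2*w^2 + 221*q*w^3 - 420*w^4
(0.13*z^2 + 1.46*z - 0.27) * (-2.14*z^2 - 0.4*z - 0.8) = -0.2782*z^4 - 3.1764*z^3 - 0.1102*z^2 - 1.06*z + 0.216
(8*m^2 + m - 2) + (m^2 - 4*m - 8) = 9*m^2 - 3*m - 10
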